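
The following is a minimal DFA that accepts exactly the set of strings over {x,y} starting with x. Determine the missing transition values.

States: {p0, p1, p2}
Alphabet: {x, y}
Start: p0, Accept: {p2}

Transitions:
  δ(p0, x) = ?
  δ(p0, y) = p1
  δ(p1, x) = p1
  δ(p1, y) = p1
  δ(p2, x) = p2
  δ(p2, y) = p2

From the language and accept set, identify what each state tracks — p0: no input read; p1: started with y (dead); p2: started with x.
Each missing δ(q, a) is the state matching the new tracked value after reading a.
δ(p0, x) = p2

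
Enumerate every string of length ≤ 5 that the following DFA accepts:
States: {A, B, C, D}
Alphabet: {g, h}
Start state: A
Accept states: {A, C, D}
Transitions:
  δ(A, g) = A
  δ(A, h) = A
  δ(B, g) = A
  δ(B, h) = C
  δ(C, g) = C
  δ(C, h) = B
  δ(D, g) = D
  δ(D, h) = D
ε, g, h, gg, gh, hg, hh, ggg, ggh, ghg, ghh, hgg, hgh, hhg, hhh, gggg, gggh, gghg, gghh, ghgg, ghgh, ghhg, ghhh, hggg, hggh, hghg, hghh, hhgg, hhgh, hhhg, hhhh, ggggg, ggggh, ggghg, ggghh, gghgg, gghgh, gghhg, gghhh, ghggg, ghggh, ghghg, ghghh, ghhgg, ghhgh, ghhhg, ghhhh, hgggg, hgggh, hgghg, hgghh, hghgg, hghgh, hghhg, hghhh, hhggg, hhggh, hhghg, hhghh, hhhgg, hhhgh, hhhhg, hhhhh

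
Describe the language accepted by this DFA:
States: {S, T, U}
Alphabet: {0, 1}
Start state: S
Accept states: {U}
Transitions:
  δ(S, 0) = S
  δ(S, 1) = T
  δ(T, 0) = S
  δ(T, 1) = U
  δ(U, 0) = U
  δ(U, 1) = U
Testing a few strings:
  '1101' → accept
  '001' → reject
  '0' → reject
  '100' → reject
State roles: S=no progress toward 11; T=one trailing 1; U=substring 11 seen
All binary strings containing the substring 11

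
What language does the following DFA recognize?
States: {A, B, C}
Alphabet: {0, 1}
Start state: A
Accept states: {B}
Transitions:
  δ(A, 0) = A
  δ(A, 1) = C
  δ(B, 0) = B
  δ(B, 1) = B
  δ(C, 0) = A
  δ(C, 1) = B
Testing a few strings:
  '01' → reject
  '11' → accept
  '0' → reject
  '110' → accept
State roles: A=no progress toward 11; B=substring 11 seen; C=one trailing 1
All binary strings containing the substring 11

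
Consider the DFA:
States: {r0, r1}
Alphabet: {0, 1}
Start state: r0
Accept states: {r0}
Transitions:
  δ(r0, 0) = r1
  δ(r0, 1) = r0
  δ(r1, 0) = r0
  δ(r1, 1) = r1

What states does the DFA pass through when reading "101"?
read '1': r0 → r0
  read '0': r0 → r1
  read '1': r1 → r1
r0 -> r0 -> r1 -> r1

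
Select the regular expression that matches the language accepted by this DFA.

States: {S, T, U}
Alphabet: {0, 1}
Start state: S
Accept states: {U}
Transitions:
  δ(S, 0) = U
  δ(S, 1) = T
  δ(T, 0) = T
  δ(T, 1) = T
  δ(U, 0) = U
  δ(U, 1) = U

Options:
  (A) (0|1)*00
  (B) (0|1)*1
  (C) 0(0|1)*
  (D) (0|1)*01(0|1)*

Check each option against the DFA on short strings; one disagreement eliminates an option:
  (A) (0|1)*00: on '0' the DFA goes S → U and accepts (U ∈ Accept), but the regex does not match it → eliminate
  (B) (0|1)*1: on '0' the DFA goes S → U and accepts (U ∈ Accept), but the regex does not match it → eliminate
  (C) 0(0|1)*: agrees with the DFA on every string of length ≤ 6
  (D) (0|1)*01(0|1)*: on '0' the DFA goes S → U and accepts (U ∈ Accept), but the regex does not match it → eliminate
Only (C) is consistent with the DFA.
(C) 0(0|1)*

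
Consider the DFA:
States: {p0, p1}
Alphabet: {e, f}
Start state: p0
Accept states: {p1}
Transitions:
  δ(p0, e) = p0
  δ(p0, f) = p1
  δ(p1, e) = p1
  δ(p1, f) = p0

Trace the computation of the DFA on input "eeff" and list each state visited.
read 'e': p0 → p0
  read 'e': p0 → p0
  read 'f': p0 → p1
  read 'f': p1 → p0
p0 -> p0 -> p0 -> p1 -> p0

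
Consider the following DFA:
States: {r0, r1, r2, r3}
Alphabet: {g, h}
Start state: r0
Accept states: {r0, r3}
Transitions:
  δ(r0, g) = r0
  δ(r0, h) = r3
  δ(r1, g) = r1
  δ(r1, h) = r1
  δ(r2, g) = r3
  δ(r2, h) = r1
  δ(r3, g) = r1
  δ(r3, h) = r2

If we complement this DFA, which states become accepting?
Complement accept states = All states \ Original accept states
= {r0, r1, r2, r3} \ {r0, r3}
{r1, r2}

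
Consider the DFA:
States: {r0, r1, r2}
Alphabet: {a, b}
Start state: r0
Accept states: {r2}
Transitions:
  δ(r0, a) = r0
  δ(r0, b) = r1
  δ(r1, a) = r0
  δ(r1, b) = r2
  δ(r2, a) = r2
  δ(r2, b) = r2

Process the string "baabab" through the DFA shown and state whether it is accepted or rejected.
Processing string "baabab":
  r0 --b--> r1
  r1 --a--> r0
  r0 --a--> r0
  r0 --b--> r1
  r1 --a--> r0
  r0 --b--> r1
Final state: r1
Accept states: {r2}
No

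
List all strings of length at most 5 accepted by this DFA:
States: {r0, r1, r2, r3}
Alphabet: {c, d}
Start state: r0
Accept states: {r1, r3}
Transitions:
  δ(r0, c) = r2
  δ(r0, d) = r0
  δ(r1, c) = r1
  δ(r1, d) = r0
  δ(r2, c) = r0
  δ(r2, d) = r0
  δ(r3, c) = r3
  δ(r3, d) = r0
None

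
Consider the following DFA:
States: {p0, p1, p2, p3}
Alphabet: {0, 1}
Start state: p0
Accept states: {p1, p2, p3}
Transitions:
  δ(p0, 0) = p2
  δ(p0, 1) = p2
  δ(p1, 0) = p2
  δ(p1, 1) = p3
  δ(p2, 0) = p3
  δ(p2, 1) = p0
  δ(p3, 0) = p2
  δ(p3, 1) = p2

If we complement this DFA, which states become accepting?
Complement accept states = All states \ Original accept states
= {p0, p1, p2, p3} \ {p1, p2, p3}
{p0}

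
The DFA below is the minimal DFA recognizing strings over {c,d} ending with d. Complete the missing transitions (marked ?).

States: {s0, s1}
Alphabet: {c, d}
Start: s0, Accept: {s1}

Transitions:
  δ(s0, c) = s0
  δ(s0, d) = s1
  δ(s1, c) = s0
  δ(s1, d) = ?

From the language and accept set, identify what each state tracks — s0: last symbol not d; s1: last symbol is d.
Each missing δ(q, a) is the state matching the new tracked value after reading a.
δ(s1, d) = s1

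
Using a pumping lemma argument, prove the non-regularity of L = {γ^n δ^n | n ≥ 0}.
Assume L is regular with pumping length p. Idea: pumping the γ-block changes the count balance.
Choose s = γ^p δ^p (length 2p ≥ p). By the pumping lemma, s = xyz with |xy| ≤ p, |y| > 0. So y = γ^k for some k > 0 (since xy is entirely within the γ's). Pumping gives xy²z = γ^(p+k) δ^p, which is not in L since p+k ≠ p.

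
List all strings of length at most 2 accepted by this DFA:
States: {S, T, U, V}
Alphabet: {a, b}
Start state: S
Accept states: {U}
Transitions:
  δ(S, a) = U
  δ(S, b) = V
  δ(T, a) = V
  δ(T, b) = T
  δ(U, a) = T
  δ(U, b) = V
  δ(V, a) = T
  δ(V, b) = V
a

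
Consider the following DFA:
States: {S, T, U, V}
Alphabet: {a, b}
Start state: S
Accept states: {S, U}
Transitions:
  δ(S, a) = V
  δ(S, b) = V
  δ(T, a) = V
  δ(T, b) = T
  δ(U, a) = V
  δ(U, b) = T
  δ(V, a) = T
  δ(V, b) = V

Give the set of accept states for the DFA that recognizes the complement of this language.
Complement accept states = All states \ Original accept states
= {S, T, U, V} \ {S, U}
{T, V}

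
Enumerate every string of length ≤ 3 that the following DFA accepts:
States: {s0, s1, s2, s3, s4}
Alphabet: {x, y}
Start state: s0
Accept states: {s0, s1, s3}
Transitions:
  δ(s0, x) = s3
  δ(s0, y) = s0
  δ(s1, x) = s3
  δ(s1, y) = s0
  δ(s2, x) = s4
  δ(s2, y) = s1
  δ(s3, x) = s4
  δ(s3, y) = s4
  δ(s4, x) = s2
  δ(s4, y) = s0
ε, x, y, yx, yy, xxy, xyy, yyx, yyy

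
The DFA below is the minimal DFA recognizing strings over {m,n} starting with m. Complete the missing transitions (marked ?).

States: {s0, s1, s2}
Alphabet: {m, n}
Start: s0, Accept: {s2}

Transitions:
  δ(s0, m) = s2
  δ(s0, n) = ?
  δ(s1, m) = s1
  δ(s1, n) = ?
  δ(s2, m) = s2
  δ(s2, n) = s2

From the language and accept set, identify what each state tracks — s0: no input read; s1: started with n (dead); s2: started with m.
Each missing δ(q, a) is the state matching the new tracked value after reading a.
δ(s0, n) = s1; δ(s1, n) = s1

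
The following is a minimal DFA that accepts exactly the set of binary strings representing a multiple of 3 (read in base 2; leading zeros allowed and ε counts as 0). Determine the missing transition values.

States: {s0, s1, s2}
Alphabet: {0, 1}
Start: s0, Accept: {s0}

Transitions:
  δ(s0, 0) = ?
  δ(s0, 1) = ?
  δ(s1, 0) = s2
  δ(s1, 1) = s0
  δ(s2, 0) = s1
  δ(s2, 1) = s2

From the language and accept set, identify what each state tracks — s0: value ≡ 0 (mod 3); s1: value ≡ 1 (mod 3); s2: value ≡ 2 (mod 3).
Each missing δ(q, a) is the state matching the new tracked value after reading a.
δ(s0, 0) = s0; δ(s0, 1) = s1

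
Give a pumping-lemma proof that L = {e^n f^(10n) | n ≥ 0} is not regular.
Assume L is regular with pumping length p. Idea: pumping the e-block breaks the 1:10 ratio.
Choose s = e^p f^(10p) (length 11p ≥ p). By the pumping lemma, s = xyz with |xy| ≤ p, |y| > 0, so y = e^k with k ≥ 1. Then xy²z = e^(p+k) f^(10p). For this to be in L we would need 10p = 10(p+k), i.e. 10k = 0, contradicting k ≥ 1. So xy²z ∉ L.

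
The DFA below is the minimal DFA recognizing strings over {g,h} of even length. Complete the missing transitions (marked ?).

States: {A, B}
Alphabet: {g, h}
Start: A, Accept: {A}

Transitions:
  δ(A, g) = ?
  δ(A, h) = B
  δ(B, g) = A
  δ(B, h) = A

From the language and accept set, identify what each state tracks — A: even length so far; B: odd length so far.
Each missing δ(q, a) is the state matching the new tracked value after reading a.
δ(A, g) = B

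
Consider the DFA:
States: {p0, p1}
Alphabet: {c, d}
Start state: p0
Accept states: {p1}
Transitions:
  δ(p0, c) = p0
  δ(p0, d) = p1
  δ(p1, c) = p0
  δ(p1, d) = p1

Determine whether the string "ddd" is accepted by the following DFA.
Processing string "ddd":
  p0 --d--> p1
  p1 --d--> p1
  p1 --d--> p1
Final state: p1
Accept states: {p1}
Yes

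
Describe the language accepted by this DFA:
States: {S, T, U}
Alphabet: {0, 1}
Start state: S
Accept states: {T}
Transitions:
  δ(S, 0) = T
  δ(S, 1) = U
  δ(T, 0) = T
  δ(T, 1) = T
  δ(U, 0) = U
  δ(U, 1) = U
Testing a few strings:
  '0' → accept
  '100' → reject
  '011' → accept
  '1' → reject
State roles: S=no input read; T=started with 0; U=started with 1 (dead)
All binary strings starting with 0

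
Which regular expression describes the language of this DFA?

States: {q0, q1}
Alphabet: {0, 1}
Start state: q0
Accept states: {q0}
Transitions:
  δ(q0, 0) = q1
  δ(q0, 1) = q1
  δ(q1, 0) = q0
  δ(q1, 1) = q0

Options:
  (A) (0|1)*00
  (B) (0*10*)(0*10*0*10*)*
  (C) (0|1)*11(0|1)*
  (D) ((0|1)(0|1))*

Check each option against the DFA on short strings; one disagreement eliminates an option:
  (A) (0|1)*00: on ε the DFA stays in q0 and accepts (q0 ∈ Accept), but the regex does not match it → eliminate
  (B) (0*10*)(0*10*0*10*)*: on ε the DFA stays in q0 and accepts (q0 ∈ Accept), but the regex does not match it → eliminate
  (C) (0|1)*11(0|1)*: on ε the DFA stays in q0 and accepts (q0 ∈ Accept), but the regex does not match it → eliminate
  (D) ((0|1)(0|1))*: agrees with the DFA on every string of length ≤ 6
Only (D) is consistent with the DFA.
(D) ((0|1)(0|1))*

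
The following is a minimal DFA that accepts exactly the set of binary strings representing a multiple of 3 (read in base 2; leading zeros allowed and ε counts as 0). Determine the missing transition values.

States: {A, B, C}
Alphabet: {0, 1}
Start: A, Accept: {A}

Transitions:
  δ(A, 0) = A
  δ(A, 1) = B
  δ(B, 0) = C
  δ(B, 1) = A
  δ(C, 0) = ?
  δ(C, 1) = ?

From the language and accept set, identify what each state tracks — A: value ≡ 0 (mod 3); B: value ≡ 1 (mod 3); C: value ≡ 2 (mod 3).
Each missing δ(q, a) is the state matching the new tracked value after reading a.
δ(C, 0) = B; δ(C, 1) = C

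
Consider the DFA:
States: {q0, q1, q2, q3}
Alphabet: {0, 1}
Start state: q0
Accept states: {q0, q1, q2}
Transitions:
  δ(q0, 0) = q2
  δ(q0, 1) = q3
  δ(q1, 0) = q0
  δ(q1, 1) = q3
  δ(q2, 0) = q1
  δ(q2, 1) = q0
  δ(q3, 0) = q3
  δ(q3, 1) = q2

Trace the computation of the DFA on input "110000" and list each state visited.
read '1': q0 → q3
  read '1': q3 → q2
  read '0': q2 → q1
  read '0': q1 → q0
  read '0': q0 → q2
  read '0': q2 → q1
q0 -> q3 -> q2 -> q1 -> q0 -> q2 -> q1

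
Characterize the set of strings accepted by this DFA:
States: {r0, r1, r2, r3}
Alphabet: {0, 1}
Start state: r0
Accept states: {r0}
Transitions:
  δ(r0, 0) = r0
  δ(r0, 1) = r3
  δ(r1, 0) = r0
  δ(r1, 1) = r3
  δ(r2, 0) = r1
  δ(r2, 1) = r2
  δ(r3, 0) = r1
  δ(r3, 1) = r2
Testing a few strings:
  '10' → reject
  '01' → reject
  '101' → reject
  '111' → reject
State roles: r0=value ≡ 0 (mod 4); r1=value ≡ 2 (mod 4); r2=value ≡ 3 (mod 4); r3=value ≡ 1 (mod 4)
All binary strings representing a multiple of 4 (read in base 2; leading zeros allowed and ε counts as 0)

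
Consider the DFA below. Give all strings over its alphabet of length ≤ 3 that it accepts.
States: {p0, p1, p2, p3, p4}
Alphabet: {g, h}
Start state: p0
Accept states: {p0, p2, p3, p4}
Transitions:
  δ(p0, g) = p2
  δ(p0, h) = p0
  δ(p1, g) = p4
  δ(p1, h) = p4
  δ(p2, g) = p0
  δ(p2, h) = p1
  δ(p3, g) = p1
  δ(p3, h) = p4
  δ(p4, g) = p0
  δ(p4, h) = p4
ε, g, h, gg, hg, hh, ggg, ggh, ghg, ghh, hgg, hhg, hhh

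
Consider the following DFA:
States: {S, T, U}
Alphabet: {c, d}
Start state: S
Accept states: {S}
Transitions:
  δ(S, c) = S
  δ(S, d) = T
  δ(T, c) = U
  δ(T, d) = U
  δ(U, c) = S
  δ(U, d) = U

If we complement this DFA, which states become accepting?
Complement accept states = All states \ Original accept states
= {S, T, U} \ {S}
{T, U}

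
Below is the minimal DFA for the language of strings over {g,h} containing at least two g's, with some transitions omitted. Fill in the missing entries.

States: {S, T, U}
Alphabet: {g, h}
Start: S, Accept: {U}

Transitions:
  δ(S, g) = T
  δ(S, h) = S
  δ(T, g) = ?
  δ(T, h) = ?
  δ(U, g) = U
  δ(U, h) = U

From the language and accept set, identify what each state tracks — S: zero g's seen; T: one g seen; U: ≥ two g's seen.
Each missing δ(q, a) is the state matching the new tracked value after reading a.
δ(T, g) = U; δ(T, h) = T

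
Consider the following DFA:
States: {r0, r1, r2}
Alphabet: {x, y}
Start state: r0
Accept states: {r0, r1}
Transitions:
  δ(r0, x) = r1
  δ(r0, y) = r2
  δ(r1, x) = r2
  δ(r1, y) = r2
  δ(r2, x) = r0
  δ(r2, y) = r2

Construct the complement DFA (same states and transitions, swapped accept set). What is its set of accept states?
Complement accept states = All states \ Original accept states
= {r0, r1, r2} \ {r0, r1}
{r2}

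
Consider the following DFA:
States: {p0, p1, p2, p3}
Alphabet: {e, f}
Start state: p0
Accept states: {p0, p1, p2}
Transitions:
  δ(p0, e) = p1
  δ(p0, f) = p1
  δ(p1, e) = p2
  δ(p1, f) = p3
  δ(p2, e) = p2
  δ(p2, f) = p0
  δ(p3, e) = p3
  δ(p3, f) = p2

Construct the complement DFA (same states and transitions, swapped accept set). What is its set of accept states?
Complement accept states = All states \ Original accept states
= {p0, p1, p2, p3} \ {p0, p1, p2}
{p3}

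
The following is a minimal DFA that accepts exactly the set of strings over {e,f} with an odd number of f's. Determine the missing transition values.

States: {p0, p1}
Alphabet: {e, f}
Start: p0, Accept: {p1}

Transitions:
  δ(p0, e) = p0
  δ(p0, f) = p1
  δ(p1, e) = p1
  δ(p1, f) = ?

From the language and accept set, identify what each state tracks — p0: even number of f's so far; p1: odd number of f's so far.
Each missing δ(q, a) is the state matching the new tracked value after reading a.
δ(p1, f) = p0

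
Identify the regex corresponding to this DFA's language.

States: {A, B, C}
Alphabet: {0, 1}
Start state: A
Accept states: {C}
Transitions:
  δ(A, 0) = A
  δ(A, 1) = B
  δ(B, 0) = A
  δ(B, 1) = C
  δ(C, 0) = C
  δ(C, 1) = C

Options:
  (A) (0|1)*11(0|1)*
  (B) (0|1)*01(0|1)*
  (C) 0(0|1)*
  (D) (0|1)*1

Check each option against the DFA on short strings; one disagreement eliminates an option:
  (A) (0|1)*11(0|1)*: agrees with the DFA on every string of length ≤ 6
  (B) (0|1)*01(0|1)*: on '01' the DFA goes A → A → B and rejects (B ∉ Accept), but the regex matches it → eliminate
  (C) 0(0|1)*: on '0' the DFA goes A → A and rejects (A ∉ Accept), but the regex matches it → eliminate
  (D) (0|1)*1: on '1' the DFA goes A → B and rejects (B ∉ Accept), but the regex matches it → eliminate
Only (A) is consistent with the DFA.
(A) (0|1)*11(0|1)*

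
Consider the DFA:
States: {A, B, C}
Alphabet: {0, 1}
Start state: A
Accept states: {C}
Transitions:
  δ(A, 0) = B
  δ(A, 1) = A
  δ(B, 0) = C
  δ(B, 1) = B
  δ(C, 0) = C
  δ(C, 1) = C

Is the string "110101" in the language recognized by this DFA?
Processing string "110101":
  A --1--> A
  A --1--> A
  A --0--> B
  B --1--> B
  B --0--> C
  C --1--> C
Final state: C
Accept states: {C}
Yes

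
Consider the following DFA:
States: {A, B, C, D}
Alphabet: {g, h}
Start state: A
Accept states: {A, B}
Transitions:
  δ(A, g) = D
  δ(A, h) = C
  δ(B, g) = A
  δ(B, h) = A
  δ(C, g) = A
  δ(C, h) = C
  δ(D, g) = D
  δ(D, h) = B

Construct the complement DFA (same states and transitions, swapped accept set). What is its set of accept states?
Complement accept states = All states \ Original accept states
= {A, B, C, D} \ {A, B}
{C, D}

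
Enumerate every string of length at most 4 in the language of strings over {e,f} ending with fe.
fe, efe, ffe, eefe, effe, fefe, fffe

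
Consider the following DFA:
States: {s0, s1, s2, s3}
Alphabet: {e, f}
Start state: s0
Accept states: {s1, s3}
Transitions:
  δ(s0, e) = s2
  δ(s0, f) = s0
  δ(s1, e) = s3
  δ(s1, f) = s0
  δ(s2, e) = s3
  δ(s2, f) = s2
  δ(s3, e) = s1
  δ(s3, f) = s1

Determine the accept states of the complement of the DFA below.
Complement accept states = All states \ Original accept states
= {s0, s1, s2, s3} \ {s1, s3}
{s0, s2}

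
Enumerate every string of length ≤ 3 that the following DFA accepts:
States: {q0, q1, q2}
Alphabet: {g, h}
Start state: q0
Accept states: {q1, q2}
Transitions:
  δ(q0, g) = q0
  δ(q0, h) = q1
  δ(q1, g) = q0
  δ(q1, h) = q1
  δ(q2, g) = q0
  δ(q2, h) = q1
h, gh, hh, ggh, ghh, hgh, hhh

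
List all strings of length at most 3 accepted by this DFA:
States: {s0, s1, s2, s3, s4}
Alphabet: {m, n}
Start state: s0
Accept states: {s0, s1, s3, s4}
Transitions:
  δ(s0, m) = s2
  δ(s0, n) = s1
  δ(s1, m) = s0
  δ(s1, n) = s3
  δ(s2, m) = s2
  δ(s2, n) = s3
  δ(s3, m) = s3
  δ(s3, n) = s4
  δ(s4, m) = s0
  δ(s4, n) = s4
ε, n, mn, nm, nn, mmn, mnm, mnn, nmn, nnm, nnn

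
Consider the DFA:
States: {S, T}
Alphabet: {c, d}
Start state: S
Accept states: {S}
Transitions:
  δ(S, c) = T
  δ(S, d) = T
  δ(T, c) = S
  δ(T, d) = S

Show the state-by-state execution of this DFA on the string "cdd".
read 'c': S → T
  read 'd': T → S
  read 'd': S → T
S -> T -> S -> T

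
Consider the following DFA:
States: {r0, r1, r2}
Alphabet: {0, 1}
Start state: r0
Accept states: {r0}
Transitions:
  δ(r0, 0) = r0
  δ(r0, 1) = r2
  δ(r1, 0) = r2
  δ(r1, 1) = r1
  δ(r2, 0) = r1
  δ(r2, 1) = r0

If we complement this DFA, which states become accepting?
Complement accept states = All states \ Original accept states
= {r0, r1, r2} \ {r0}
{r1, r2}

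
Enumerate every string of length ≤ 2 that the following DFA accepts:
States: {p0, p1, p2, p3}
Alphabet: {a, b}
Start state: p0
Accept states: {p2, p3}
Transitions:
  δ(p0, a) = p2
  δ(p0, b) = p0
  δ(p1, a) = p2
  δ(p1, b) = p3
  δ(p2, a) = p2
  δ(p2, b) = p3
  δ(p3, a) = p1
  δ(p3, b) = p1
a, aa, ab, ba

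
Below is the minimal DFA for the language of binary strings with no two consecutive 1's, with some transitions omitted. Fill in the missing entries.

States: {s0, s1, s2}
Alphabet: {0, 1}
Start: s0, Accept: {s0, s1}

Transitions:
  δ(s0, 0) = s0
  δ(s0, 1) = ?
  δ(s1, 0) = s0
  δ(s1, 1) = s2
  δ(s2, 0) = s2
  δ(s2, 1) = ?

From the language and accept set, identify what each state tracks — s0: last symbol not 1 (ok); s1: last symbol 1 (ok); s2: saw 11 (dead).
Each missing δ(q, a) is the state matching the new tracked value after reading a.
δ(s0, 1) = s1; δ(s2, 1) = s2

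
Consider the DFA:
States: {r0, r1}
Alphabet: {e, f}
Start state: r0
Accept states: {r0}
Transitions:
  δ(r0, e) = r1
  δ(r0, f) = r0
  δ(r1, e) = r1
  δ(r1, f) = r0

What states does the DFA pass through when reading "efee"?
read 'e': r0 → r1
  read 'f': r1 → r0
  read 'e': r0 → r1
  read 'e': r1 → r1
r0 -> r1 -> r0 -> r1 -> r1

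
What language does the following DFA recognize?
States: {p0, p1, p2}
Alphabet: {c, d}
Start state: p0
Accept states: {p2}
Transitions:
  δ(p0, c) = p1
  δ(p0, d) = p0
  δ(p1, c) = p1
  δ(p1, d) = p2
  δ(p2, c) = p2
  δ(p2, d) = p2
Testing a few strings:
  'ccc' → reject
  'cdd' → accept
  'cdc' → accept
  'd' → reject
State roles: p0=no c seen yet; p1=seen a c, waiting for d; p2=substring cd seen
All strings over {c,d} containing the substring cd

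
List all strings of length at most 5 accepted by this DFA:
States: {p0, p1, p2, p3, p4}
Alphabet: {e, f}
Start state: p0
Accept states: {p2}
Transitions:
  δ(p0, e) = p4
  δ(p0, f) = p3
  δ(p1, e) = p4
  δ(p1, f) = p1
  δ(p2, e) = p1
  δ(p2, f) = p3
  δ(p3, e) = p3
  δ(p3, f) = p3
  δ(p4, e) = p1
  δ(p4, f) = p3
None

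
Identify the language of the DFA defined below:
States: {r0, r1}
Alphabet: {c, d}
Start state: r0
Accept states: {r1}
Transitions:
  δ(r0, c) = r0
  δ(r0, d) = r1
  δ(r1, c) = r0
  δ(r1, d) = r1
Testing a few strings:
  'cd' → accept
  'dc' → reject
  'c' → reject
  'cc' → reject
State roles: r0=last symbol not d; r1=last symbol is d
All strings over {c,d} ending with d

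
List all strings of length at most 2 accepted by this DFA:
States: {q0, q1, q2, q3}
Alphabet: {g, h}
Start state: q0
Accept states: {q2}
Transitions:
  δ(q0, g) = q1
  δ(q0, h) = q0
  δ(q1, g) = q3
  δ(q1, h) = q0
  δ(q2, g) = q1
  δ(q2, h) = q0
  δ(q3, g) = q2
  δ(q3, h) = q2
None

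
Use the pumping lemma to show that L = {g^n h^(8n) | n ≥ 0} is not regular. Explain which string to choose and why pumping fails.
Assume L is regular with pumping length p. Idea: pumping the g-block breaks the 1:8 ratio.
Choose s = g^p h^(8p) (length 9p ≥ p). By the pumping lemma, s = xyz with |xy| ≤ p, |y| > 0, so y = g^k with k ≥ 1. Then xy²z = g^(p+k) h^(8p). For this to be in L we would need 8p = 8(p+k), i.e. 8k = 0, contradicting k ≥ 1. So xy²z ∉ L.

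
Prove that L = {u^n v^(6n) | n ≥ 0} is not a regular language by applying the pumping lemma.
Assume L is regular with pumping length p. Idea: pumping the u-block breaks the 1:6 ratio.
Choose s = u^p v^(6p) (length 7p ≥ p). By the pumping lemma, s = xyz with |xy| ≤ p, |y| > 0, so y = u^k with k ≥ 1. Then xy²z = u^(p+k) v^(6p). For this to be in L we would need 6p = 6(p+k), i.e. 6k = 0, contradicting k ≥ 1. So xy²z ∉ L.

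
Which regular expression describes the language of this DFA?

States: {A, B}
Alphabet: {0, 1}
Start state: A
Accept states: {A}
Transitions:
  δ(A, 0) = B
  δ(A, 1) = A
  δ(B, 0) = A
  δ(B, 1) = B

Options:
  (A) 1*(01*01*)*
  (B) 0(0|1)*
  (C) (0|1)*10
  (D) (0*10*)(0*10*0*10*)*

Check each option against the DFA on short strings; one disagreement eliminates an option:
  (A) 1*(01*01*)*: agrees with the DFA on every string of length ≤ 6
  (B) 0(0|1)*: on ε the DFA stays in A and accepts (A ∈ Accept), but the regex does not match it → eliminate
  (C) (0|1)*10: on ε the DFA stays in A and accepts (A ∈ Accept), but the regex does not match it → eliminate
  (D) (0*10*)(0*10*0*10*)*: on ε the DFA stays in A and accepts (A ∈ Accept), but the regex does not match it → eliminate
Only (A) is consistent with the DFA.
(A) 1*(01*01*)*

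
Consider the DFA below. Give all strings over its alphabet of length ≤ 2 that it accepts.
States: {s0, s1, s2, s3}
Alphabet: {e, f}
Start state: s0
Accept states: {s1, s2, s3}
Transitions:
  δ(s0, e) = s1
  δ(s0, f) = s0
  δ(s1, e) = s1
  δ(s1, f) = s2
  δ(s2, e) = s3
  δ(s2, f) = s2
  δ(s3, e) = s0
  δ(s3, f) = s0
e, ee, ef, fe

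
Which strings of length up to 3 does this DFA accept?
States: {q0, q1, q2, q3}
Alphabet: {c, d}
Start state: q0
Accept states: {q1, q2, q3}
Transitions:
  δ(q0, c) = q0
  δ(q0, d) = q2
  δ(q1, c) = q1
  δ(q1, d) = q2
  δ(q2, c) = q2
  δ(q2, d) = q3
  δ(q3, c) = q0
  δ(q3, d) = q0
d, cd, dc, dd, ccd, cdc, cdd, dcc, dcd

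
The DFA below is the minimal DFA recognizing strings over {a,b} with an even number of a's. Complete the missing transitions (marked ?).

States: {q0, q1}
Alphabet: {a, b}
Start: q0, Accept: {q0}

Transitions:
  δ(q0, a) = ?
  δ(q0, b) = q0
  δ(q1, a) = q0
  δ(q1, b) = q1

From the language and accept set, identify what each state tracks — q0: even number of a's so far; q1: odd number of a's so far.
Each missing δ(q, a) is the state matching the new tracked value after reading a.
δ(q0, a) = q1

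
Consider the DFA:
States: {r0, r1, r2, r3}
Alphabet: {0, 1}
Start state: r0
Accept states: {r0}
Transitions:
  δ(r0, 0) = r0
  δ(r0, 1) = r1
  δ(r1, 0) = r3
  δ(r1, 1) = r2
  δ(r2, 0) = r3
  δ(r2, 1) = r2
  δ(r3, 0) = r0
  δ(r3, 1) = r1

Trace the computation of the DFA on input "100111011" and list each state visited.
read '1': r0 → r1
  read '0': r1 → r3
  read '0': r3 → r0
  read '1': r0 → r1
  read '1': r1 → r2
  read '1': r2 → r2
  read '0': r2 → r3
  read '1': r3 → r1
  read '1': r1 → r2
r0 -> r1 -> r3 -> r0 -> r1 -> r2 -> r2 -> r3 -> r1 -> r2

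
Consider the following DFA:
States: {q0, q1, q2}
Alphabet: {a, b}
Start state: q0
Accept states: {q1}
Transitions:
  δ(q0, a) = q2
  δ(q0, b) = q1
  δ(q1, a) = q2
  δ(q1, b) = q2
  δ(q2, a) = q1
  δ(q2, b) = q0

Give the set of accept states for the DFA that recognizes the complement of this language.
Complement accept states = All states \ Original accept states
= {q0, q1, q2} \ {q1}
{q0, q2}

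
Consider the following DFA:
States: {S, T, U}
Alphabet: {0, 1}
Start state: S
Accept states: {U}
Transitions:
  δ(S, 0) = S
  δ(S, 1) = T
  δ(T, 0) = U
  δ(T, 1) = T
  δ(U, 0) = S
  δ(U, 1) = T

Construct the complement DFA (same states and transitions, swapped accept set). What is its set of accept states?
Complement accept states = All states \ Original accept states
= {S, T, U} \ {U}
{S, T}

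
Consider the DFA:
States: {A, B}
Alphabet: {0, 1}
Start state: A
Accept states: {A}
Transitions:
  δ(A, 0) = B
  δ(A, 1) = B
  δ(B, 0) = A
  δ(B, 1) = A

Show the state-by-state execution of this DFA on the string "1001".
read '1': A → B
  read '0': B → A
  read '0': A → B
  read '1': B → A
A -> B -> A -> B -> A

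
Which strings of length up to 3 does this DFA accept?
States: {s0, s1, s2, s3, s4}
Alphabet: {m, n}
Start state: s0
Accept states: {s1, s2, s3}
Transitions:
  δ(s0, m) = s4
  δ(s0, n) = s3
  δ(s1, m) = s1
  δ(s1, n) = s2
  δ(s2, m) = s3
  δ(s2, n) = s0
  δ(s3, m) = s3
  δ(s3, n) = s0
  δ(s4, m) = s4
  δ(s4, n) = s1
n, mn, nm, mmn, mnm, mnn, nmm, nnn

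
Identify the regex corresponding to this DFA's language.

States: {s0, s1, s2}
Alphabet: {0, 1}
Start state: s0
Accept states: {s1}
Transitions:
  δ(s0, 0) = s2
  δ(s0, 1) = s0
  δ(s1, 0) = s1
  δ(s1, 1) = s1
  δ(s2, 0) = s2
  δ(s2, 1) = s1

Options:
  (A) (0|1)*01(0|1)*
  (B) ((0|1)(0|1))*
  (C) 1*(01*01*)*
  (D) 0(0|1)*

Check each option against the DFA on short strings; one disagreement eliminates an option:
  (A) (0|1)*01(0|1)*: agrees with the DFA on every string of length ≤ 6
  (B) ((0|1)(0|1))*: on ε the DFA stays in s0 and rejects (s0 ∉ Accept), but the regex matches it → eliminate
  (C) 1*(01*01*)*: on ε the DFA stays in s0 and rejects (s0 ∉ Accept), but the regex matches it → eliminate
  (D) 0(0|1)*: on '0' the DFA goes s0 → s2 and rejects (s2 ∉ Accept), but the regex matches it → eliminate
Only (A) is consistent with the DFA.
(A) (0|1)*01(0|1)*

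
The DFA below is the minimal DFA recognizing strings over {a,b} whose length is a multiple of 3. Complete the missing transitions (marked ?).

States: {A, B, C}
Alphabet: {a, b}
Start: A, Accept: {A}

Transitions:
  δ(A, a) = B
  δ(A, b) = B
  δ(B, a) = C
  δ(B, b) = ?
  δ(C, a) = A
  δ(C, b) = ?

From the language and accept set, identify what each state tracks — A: length ≡ 0 (mod 3); B: length ≡ 1 (mod 3); C: length ≡ 2 (mod 3).
Each missing δ(q, a) is the state matching the new tracked value after reading a.
δ(B, b) = C; δ(C, b) = A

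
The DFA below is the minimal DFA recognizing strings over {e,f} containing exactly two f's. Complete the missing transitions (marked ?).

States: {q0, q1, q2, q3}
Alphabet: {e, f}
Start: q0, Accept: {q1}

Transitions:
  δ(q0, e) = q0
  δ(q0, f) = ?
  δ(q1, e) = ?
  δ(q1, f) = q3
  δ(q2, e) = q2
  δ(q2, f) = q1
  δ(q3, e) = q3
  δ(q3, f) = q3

From the language and accept set, identify what each state tracks — q0: zero f's; q1: two f's; q2: one f; q3: ≥ three f's (dead).
Each missing δ(q, a) is the state matching the new tracked value after reading a.
δ(q0, f) = q2; δ(q1, e) = q1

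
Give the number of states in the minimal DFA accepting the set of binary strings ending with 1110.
By Myhill–Nerode, count the distinguishable equivalence classes: 5 classes — one per longest suffix of the input that is a prefix of '1110' (lengths 0 through 4); only the length-4 class is accepting.
5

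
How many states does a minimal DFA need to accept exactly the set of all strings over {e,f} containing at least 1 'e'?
By Myhill–Nerode, count the distinguishable equivalence classes: 2 classes — having seen 0, or ≥1 copies of 'e'; any two classes i < j (j ≤ 1) are distinguished by the string e^(1−j), which takes class j to 1 copy (accepted) but leaves class i below 1 (rejected).
2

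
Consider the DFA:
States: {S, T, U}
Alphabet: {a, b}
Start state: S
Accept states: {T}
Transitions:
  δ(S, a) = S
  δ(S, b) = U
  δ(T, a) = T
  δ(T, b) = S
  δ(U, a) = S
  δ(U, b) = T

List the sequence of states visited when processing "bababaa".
read 'b': S → U
  read 'a': U → S
  read 'b': S → U
  read 'a': U → S
  read 'b': S → U
  read 'a': U → S
  read 'a': S → S
S -> U -> S -> U -> S -> U -> S -> S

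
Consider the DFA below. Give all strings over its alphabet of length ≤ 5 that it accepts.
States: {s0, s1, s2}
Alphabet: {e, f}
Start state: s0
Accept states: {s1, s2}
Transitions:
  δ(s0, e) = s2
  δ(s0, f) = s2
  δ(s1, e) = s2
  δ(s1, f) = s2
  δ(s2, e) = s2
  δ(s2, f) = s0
e, f, ee, fe, eee, efe, eff, fee, ffe, fff, eeee, eefe, eeff, efee, effe, feee, fefe, feff, ffee, fffe, eeeee, eeefe, eeeff, eefee, eeffe, efeee, efefe, efeff, effee, efffe, effff, feeee, feefe, feeff, fefee, feffe, ffeee, ffefe, ffeff, fffee, ffffe, fffff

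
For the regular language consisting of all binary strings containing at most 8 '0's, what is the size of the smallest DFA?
By Myhill–Nerode, count the distinguishable equivalence classes: 10 classes — having seen 0, 1, …, 8, or >8 copies of '0'; counts 0 through 8 are accepting and >8 is dead.
10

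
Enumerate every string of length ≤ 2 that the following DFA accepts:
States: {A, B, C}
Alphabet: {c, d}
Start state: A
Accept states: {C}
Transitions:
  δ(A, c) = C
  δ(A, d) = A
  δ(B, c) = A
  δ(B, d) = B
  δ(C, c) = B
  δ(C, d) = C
c, cd, dc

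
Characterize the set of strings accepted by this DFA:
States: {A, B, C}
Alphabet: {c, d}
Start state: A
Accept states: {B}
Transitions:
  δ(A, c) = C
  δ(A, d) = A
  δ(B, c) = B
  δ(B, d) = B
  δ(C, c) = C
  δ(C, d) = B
Testing a few strings:
  'cd' → accept
  'c' → reject
  'dd' → reject
  'dc' → reject
State roles: A=no c seen yet; B=substring cd seen; C=seen a c, waiting for d
All strings over {c,d} containing the substring cd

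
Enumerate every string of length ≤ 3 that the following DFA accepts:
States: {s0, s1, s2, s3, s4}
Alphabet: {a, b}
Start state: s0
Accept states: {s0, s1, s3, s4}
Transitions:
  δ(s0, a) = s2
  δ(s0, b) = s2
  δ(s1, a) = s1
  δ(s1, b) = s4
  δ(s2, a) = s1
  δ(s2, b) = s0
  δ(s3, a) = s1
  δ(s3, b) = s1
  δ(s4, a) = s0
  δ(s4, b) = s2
ε, aa, ab, ba, bb, aaa, aab, baa, bab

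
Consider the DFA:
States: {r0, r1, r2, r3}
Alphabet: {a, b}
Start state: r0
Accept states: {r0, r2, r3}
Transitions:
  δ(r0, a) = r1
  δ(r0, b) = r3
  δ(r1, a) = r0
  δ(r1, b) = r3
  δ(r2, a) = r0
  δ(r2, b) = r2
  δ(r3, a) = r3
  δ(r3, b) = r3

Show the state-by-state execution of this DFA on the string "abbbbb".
read 'a': r0 → r1
  read 'b': r1 → r3
  read 'b': r3 → r3
  read 'b': r3 → r3
  read 'b': r3 → r3
  read 'b': r3 → r3
r0 -> r1 -> r3 -> r3 -> r3 -> r3 -> r3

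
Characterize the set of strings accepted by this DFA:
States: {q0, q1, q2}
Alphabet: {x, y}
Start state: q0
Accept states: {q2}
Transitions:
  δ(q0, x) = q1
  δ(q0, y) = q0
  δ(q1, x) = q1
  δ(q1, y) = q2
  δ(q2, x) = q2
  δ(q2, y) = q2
Testing a few strings:
  'x' → reject
  'y' → reject
  'xyyx' → accept
  'xx' → reject
State roles: q0=no x seen yet; q1=seen a x, waiting for y; q2=substring xy seen
All strings over {x,y} containing the substring xy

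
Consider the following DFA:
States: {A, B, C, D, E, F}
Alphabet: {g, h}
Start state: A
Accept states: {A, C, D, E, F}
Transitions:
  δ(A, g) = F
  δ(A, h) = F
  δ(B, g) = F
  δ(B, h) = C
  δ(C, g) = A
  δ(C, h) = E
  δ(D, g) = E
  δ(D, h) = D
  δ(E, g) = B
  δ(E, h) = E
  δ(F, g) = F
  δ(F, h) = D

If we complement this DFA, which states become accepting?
Complement accept states = All states \ Original accept states
= {A, B, C, D, E, F} \ {A, C, D, E, F}
{B}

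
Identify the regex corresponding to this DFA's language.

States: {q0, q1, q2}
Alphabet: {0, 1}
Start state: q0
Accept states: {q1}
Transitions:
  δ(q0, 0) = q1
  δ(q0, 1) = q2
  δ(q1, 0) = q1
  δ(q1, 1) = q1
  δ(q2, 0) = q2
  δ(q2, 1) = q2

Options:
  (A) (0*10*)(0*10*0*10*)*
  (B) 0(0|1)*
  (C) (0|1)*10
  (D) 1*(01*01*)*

Check each option against the DFA on short strings; one disagreement eliminates an option:
  (A) (0*10*)(0*10*0*10*)*: on '0' the DFA goes q0 → q1 and accepts (q1 ∈ Accept), but the regex does not match it → eliminate
  (B) 0(0|1)*: agrees with the DFA on every string of length ≤ 6
  (C) (0|1)*10: on '0' the DFA goes q0 → q1 and accepts (q1 ∈ Accept), but the regex does not match it → eliminate
  (D) 1*(01*01*)*: on ε the DFA stays in q0 and rejects (q0 ∉ Accept), but the regex matches it → eliminate
Only (B) is consistent with the DFA.
(B) 0(0|1)*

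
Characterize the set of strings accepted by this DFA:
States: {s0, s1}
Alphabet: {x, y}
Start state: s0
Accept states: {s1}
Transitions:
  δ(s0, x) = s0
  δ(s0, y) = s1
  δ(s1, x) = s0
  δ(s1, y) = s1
Testing a few strings:
  'y' → accept
  'yy' → accept
  'xxy' → accept
  'yxy' → accept
State roles: s0=last symbol not y; s1=last symbol is y
All strings over {x,y} ending with y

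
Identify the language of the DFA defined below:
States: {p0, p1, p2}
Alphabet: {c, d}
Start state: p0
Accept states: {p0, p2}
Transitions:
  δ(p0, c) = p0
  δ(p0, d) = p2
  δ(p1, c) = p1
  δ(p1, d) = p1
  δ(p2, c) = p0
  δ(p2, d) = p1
Testing a few strings:
  'ccd' → accept
  'cc' → accept
  'c' → accept
  'cdcc' → accept
State roles: p0=last symbol not d (ok); p1=saw dd (dead); p2=last symbol d (ok)
All strings over {c,d} with no two consecutive d's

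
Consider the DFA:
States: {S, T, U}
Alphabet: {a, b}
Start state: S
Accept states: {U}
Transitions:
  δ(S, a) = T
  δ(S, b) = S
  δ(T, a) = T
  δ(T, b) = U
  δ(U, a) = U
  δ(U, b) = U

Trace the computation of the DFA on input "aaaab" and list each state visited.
read 'a': S → T
  read 'a': T → T
  read 'a': T → T
  read 'a': T → T
  read 'b': T → U
S -> T -> T -> T -> T -> U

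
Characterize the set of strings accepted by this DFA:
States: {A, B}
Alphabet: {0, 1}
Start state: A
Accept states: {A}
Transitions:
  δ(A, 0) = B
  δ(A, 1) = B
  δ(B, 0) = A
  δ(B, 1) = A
Testing a few strings:
  '0' → reject
  '1' → reject
  '111' → reject
  '10' → accept
State roles: A=even length so far; B=odd length so far
All binary strings of even length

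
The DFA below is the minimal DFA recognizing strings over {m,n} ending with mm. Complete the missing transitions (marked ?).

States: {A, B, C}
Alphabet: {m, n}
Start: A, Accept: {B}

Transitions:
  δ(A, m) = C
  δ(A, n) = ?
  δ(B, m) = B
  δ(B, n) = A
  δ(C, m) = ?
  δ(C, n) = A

From the language and accept set, identify what each state tracks — A: last symbol not m; B: two trailing m's; C: one trailing m.
Each missing δ(q, a) is the state matching the new tracked value after reading a.
δ(A, n) = A; δ(C, m) = B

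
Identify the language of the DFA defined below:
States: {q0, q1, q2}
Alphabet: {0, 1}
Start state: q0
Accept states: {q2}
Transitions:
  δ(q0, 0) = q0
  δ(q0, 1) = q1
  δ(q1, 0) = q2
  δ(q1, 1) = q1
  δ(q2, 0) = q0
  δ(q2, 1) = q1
Testing a few strings:
  '1111' → reject
  '110' → accept
  '10' → accept
  '0110' → accept
State roles: q0=no suffix match; q1=one trailing 1; q2=suffix is 10
All binary strings ending with 10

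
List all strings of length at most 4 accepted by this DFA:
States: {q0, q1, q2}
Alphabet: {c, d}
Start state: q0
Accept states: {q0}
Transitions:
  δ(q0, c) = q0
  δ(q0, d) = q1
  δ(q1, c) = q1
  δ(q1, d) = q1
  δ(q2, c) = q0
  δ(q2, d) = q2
ε, c, cc, ccc, cccc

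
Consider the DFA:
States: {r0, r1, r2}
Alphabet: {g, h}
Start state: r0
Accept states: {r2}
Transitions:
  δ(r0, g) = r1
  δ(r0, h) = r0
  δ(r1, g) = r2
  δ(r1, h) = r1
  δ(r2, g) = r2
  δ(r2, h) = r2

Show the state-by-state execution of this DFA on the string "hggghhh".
read 'h': r0 → r0
  read 'g': r0 → r1
  read 'g': r1 → r2
  read 'g': r2 → r2
  read 'h': r2 → r2
  read 'h': r2 → r2
  read 'h': r2 → r2
r0 -> r0 -> r1 -> r2 -> r2 -> r2 -> r2 -> r2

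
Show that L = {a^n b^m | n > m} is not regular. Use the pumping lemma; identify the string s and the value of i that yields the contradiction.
Assume L is regular with pumping length p. Idea: pumping down the a-block drops the a-count to at most the b-count.
Choose s = a^(p+1) b^p ∈ L (|s| = 2p+1 ≥ p). By the pumping lemma, s = xyz with |xy| ≤ p, |y| > 0, so y = a^k with k ≥ 1. Take i = 0: xz = a^(p+1−k) b^p. Since k ≥ 1, p+1−k ≤ p, so the number of a's is no longer strictly greater than the number of b's, hence xz ∉ L.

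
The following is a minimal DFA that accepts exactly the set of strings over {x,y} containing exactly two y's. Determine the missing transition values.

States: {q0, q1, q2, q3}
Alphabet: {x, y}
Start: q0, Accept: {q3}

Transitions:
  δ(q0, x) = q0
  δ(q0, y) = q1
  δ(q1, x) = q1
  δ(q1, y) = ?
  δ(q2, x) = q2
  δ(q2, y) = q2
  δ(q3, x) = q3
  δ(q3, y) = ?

From the language and accept set, identify what each state tracks — q0: zero y's; q1: one y; q2: ≥ three y's (dead); q3: two y's.
Each missing δ(q, a) is the state matching the new tracked value after reading a.
δ(q1, y) = q3; δ(q3, y) = q2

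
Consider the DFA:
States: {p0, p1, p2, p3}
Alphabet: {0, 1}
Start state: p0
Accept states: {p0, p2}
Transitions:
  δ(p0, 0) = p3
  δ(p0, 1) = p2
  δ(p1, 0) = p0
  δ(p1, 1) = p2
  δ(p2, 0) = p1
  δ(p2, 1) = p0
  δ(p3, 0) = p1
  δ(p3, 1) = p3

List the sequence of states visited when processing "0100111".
read '0': p0 → p3
  read '1': p3 → p3
  read '0': p3 → p1
  read '0': p1 → p0
  read '1': p0 → p2
  read '1': p2 → p0
  read '1': p0 → p2
p0 -> p3 -> p3 -> p1 -> p0 -> p2 -> p0 -> p2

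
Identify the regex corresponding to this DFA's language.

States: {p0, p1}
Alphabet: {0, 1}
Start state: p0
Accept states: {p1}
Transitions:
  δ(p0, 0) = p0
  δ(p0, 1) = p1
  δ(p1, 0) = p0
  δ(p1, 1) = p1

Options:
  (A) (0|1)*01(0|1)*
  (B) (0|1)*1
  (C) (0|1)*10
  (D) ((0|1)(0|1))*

Check each option against the DFA on short strings; one disagreement eliminates an option:
  (A) (0|1)*01(0|1)*: on '1' the DFA goes p0 → p1 and accepts (p1 ∈ Accept), but the regex does not match it → eliminate
  (B) (0|1)*1: agrees with the DFA on every string of length ≤ 6
  (C) (0|1)*10: on '1' the DFA goes p0 → p1 and accepts (p1 ∈ Accept), but the regex does not match it → eliminate
  (D) ((0|1)(0|1))*: on ε the DFA stays in p0 and rejects (p0 ∉ Accept), but the regex matches it → eliminate
Only (B) is consistent with the DFA.
(B) (0|1)*1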